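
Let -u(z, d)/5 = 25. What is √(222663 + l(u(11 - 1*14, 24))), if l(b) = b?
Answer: √222538 ≈ 471.74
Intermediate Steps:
u(z, d) = -125 (u(z, d) = -5*25 = -125)
√(222663 + l(u(11 - 1*14, 24))) = √(222663 - 125) = √222538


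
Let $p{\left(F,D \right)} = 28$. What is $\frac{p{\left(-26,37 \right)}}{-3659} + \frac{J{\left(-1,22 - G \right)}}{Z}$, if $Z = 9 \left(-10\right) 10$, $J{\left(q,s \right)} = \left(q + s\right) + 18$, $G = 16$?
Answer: $- \frac{109357}{3293100} \approx -0.033208$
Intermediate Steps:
$J{\left(q,s \right)} = 18 + q + s$
$Z = -900$ ($Z = \left(-90\right) 10 = -900$)
$\frac{p{\left(-26,37 \right)}}{-3659} + \frac{J{\left(-1,22 - G \right)}}{Z} = \frac{28}{-3659} + \frac{18 - 1 + \left(22 - 16\right)}{-900} = 28 \left(- \frac{1}{3659}\right) + \left(18 - 1 + \left(22 - 16\right)\right) \left(- \frac{1}{900}\right) = - \frac{28}{3659} + \left(18 - 1 + 6\right) \left(- \frac{1}{900}\right) = - \frac{28}{3659} + 23 \left(- \frac{1}{900}\right) = - \frac{28}{3659} - \frac{23}{900} = - \frac{109357}{3293100}$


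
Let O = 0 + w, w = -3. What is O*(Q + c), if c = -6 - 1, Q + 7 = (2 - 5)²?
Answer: 15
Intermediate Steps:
O = -3 (O = 0 - 3 = -3)
Q = 2 (Q = -7 + (2 - 5)² = -7 + (-3)² = -7 + 9 = 2)
c = -7
O*(Q + c) = -3*(2 - 7) = -3*(-5) = 15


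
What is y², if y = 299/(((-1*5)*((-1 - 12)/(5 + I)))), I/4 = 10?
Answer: 42849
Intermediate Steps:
I = 40 (I = 4*10 = 40)
y = 207 (y = 299/(((-1*5)*((-1 - 12)/(5 + 40)))) = 299/((-(-65)/45)) = 299/((-5*(-13/45))) = 299/(13/9) = 299*(9/13) = 207)
y² = 207² = 42849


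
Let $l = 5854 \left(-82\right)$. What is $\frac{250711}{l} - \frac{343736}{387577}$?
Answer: $- \frac{262172721855}{186047812156} \approx -1.4092$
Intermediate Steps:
$l = -480028$
$\frac{250711}{l} - \frac{343736}{387577} = \frac{250711}{-480028} - \frac{343736}{387577} = 250711 \left(- \frac{1}{480028}\right) - \frac{343736}{387577} = - \frac{250711}{480028} - \frac{343736}{387577} = - \frac{262172721855}{186047812156}$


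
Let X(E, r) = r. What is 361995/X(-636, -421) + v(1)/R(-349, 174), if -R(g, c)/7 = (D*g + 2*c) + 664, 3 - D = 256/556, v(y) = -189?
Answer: -6322834632/7355291 ≈ -859.63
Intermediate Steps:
D = 353/139 (D = 3 - 256/556 = 3 - 1*64/139 = 3 - 64/139 = 353/139 ≈ 2.5396)
R(g, c) = -4648 - 14*c - 2471*g/139 (R(g, c) = -7*((353*g/139 + 2*c) + 664) = -7*((2*c + 353*g/139) + 664) = -7*(664 + 2*c + 353*g/139) = -4648 - 14*c - 2471*g/139)
361995/X(-636, -421) + v(1)/R(-349, 174) = 361995/(-421) - 189/(-4648 - 14*174 - 2471/139*(-349)) = 361995*(-1/421) - 189/(-4648 - 2436 + 862379/139) = -361995/421 - 189/(-122297/139) = -361995/421 - 189*(-139/122297) = -361995/421 + 3753/17471 = -6322834632/7355291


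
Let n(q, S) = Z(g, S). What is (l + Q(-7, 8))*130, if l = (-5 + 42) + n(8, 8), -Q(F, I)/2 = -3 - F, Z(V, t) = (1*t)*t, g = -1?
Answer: 12090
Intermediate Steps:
Z(V, t) = t**2 (Z(V, t) = t*t = t**2)
n(q, S) = S**2
Q(F, I) = 6 + 2*F (Q(F, I) = -2*(-3 - F) = 6 + 2*F)
l = 101 (l = (-5 + 42) + 8**2 = 37 + 64 = 101)
(l + Q(-7, 8))*130 = (101 + (6 + 2*(-7)))*130 = (101 + (6 - 14))*130 = (101 - 8)*130 = 93*130 = 12090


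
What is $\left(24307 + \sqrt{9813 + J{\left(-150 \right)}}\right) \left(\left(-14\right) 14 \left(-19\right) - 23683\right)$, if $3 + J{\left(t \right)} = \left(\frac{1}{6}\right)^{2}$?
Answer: $-485143413 - \frac{6653 \sqrt{353161}}{2} \approx -4.8712 \cdot 10^{8}$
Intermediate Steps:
$J{\left(t \right)} = - \frac{107}{36}$ ($J{\left(t \right)} = -3 + \left(\frac{1}{6}\right)^{2} = -3 + \frac{1}{36} = - \frac{107}{36}$)
$\left(24307 + \sqrt{9813 + J{\left(-150 \right)}}\right) \left(\left(-14\right) 14 \left(-19\right) - 23683\right) = \left(24307 + \sqrt{9813 - \frac{107}{36}}\right) \left(\left(-14\right) 14 \left(-19\right) - 23683\right) = \left(24307 + \sqrt{\frac{353161}{36}}\right) \left(\left(-196\right) \left(-19\right) - 23683\right) = \left(24307 + \frac{\sqrt{353161}}{6}\right) \left(3724 - 23683\right) = \left(24307 + \frac{\sqrt{353161}}{6}\right) \left(-19959\right) = -485143413 - \frac{6653 \sqrt{353161}}{2}$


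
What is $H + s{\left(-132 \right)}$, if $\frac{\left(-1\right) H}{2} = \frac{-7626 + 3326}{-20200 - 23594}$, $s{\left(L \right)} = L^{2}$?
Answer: $\frac{381529028}{21897} \approx 17424.0$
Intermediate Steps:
$H = - \frac{4300}{21897}$ ($H = - 2 \frac{-7626 + 3326}{-20200 - 23594} = - 2 \left(- \frac{4300}{-43794}\right) = - 2 \left(\left(-4300\right) \left(- \frac{1}{43794}\right)\right) = \left(-2\right) \frac{2150}{21897} = - \frac{4300}{21897} \approx -0.19637$)
$H + s{\left(-132 \right)} = - \frac{4300}{21897} + \left(-132\right)^{2} = - \frac{4300}{21897} + 17424 = \frac{381529028}{21897}$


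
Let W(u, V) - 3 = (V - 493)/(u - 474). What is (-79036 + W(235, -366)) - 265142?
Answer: -82256966/239 ≈ -3.4417e+5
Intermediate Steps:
W(u, V) = 3 + (-493 + V)/(-474 + u) (W(u, V) = 3 + (V - 493)/(u - 474) = 3 + (-493 + V)/(-474 + u))
(-79036 + W(235, -366)) - 265142 = (-79036 + (-1915 - 366 + 3*235)/(-474 + 235)) - 265142 = (-79036 + (-1915 - 366 + 705)/(-239)) - 265142 = (-79036 - 1/239*(-1576)) - 265142 = (-79036 + 1576/239) - 265142 = -18888028/239 - 265142 = -82256966/239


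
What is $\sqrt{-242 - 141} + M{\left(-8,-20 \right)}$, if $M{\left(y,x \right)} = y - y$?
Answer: $i \sqrt{383} \approx 19.57 i$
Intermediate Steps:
$M{\left(y,x \right)} = 0$
$\sqrt{-242 - 141} + M{\left(-8,-20 \right)} = \sqrt{-242 - 141} + 0 = \sqrt{-383} + 0 = i \sqrt{383} + 0 = i \sqrt{383}$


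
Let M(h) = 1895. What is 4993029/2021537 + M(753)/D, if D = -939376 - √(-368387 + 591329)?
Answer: 2201192629899140173/891929462083524529 + 1895*√222942/882427046434 ≈ 2.4679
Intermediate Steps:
D = -939376 - √222942 ≈ -9.3985e+5
4993029/2021537 + M(753)/D = 4993029/2021537 + 1895/(-939376 - √222942)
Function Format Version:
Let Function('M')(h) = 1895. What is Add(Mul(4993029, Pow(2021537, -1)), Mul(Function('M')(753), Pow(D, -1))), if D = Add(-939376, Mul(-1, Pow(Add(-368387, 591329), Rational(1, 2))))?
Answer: Add(Rational(2201192629899140173, 891929462083524529), Mul(Rational(1895, 882427046434), Pow(222942, Rational(1, 2)))) ≈ 2.4679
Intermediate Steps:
D = Add(-939376, Mul(-1, Pow(222942, Rational(1, 2)))) ≈ -9.3985e+5
Add(Mul(4993029, Pow(2021537, -1)), Mul(Function('M')(753), Pow(D, -1))) = Add(Mul(4993029, Pow(2021537, -1)), Mul(1895, Pow(Add(-939376, Mul(-1, Pow(222942, Rational(1, 2)))), -1))) = Add(Mul(4993029, Rational(1, 2021537)), Mul(1895, Pow(Add(-939376, Mul(-1, Pow(222942, Rational(1, 2)))), -1))) = Add(Rational(4993029, 2021537), Mul(1895, Pow(Add(-939376, Mul(-1, Pow(222942, Rational(1, 2)))), -1)))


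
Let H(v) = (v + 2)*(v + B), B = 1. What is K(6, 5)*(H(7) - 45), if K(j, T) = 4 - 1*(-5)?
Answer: 243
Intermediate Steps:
H(v) = (1 + v)*(2 + v) (H(v) = (v + 2)*(v + 1) = (2 + v)*(1 + v) = (1 + v)*(2 + v))
K(j, T) = 9 (K(j, T) = 4 + 5 = 9)
K(6, 5)*(H(7) - 45) = 9*((2 + 7² + 3*7) - 45) = 9*((2 + 49 + 21) - 45) = 9*(72 - 45) = 9*27 = 243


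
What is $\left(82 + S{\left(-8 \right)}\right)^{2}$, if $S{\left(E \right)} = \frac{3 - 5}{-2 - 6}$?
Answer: $\frac{108241}{16} \approx 6765.1$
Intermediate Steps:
$S{\left(E \right)} = \frac{1}{4}$ ($S{\left(E \right)} = - \frac{2}{-8} = \left(-2\right) \left(- \frac{1}{8}\right) = \frac{1}{4}$)
$\left(82 + S{\left(-8 \right)}\right)^{2} = \left(82 + \frac{1}{4}\right)^{2} = \left(\frac{329}{4}\right)^{2} = \frac{108241}{16}$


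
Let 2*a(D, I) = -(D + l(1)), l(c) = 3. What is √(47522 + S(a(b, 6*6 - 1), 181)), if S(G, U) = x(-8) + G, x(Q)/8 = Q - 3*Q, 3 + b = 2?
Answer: √47649 ≈ 218.29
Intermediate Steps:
b = -1 (b = -3 + 2 = -1)
x(Q) = -16*Q (x(Q) = 8*(Q - 3*Q) = 8*(-2*Q) = -16*Q)
a(D, I) = -3/2 - D/2 (a(D, I) = (-(D + 3))/2 = (-(3 + D))/2 = (-3 - D)/2 = -3/2 - D/2)
S(G, U) = 128 + G (S(G, U) = -16*(-8) + G = 128 + G)
√(47522 + S(a(b, 6*6 - 1), 181)) = √(47522 + (128 + (-3/2 - ½*(-1)))) = √(47522 + (128 + (-3/2 + ½))) = √(47522 + (128 - 1)) = √(47522 + 127) = √47649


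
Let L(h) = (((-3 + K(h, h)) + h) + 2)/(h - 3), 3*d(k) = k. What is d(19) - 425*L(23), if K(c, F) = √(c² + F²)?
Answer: -2767/6 - 1955*√2/4 ≈ -1152.4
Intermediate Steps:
K(c, F) = √(F² + c²)
d(k) = k/3
L(h) = (-1 + h + √2*√(h²))/(-3 + h) (L(h) = (((-3 + √(h² + h²)) + h) + 2)/(h - 3) = (((-3 + √(2*h²)) + h) + 2)/(-3 + h) = (((-3 + √2*√(h²)) + h) + 2)/(-3 + h) = ((-3 + h + √2*√(h²)) + 2)/(-3 + h) = (-1 + h + √2*√(h²))/(-3 + h))
d(19) - 425*L(23) = (⅓)*19 - 425*(-1 + 23 + √2*√(23²))/(-3 + 23) = 19/3 - 425*(-1 + 23 + √2*√529)/20 = 19/3 - 85*(-1 + 23 + √2*23)/4 = 19/3 - 85*(-1 + 23 + 23*√2)/4 = 19/3 - 85*(22 + 23*√2)/4 = 19/3 - 425*(11/10 + 23*√2/20) = 19/3 + (-935/2 - 1955*√2/4) = -2767/6 - 1955*√2/4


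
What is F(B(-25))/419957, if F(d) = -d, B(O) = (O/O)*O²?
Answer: -625/419957 ≈ -0.0014882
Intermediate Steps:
B(O) = O² (B(O) = 1*O² = O²)
F(B(-25))/419957 = -1*(-25)²/419957 = -1*625*(1/419957) = -625*1/419957 = -625/419957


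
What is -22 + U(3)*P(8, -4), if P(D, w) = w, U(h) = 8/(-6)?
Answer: -50/3 ≈ -16.667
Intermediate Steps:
U(h) = -4/3 (U(h) = 8*(-⅙) = -4/3)
-22 + U(3)*P(8, -4) = -22 - 4/3*(-4) = -22 + 16/3 = -50/3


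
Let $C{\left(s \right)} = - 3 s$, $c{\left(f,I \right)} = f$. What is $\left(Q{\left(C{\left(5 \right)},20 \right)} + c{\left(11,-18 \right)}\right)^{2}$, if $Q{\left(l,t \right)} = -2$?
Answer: $81$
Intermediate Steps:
$\left(Q{\left(C{\left(5 \right)},20 \right)} + c{\left(11,-18 \right)}\right)^{2} = \left(-2 + 11\right)^{2} = 9^{2} = 81$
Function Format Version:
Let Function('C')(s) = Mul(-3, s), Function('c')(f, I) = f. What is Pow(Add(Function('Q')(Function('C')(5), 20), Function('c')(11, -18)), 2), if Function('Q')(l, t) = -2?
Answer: 81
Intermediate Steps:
Pow(Add(Function('Q')(Function('C')(5), 20), Function('c')(11, -18)), 2) = Pow(Add(-2, 11), 2) = Pow(9, 2) = 81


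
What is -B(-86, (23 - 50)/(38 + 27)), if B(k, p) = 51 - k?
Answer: -137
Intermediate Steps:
-B(-86, (23 - 50)/(38 + 27)) = -(51 - 1*(-86)) = -(51 + 86) = -1*137 = -137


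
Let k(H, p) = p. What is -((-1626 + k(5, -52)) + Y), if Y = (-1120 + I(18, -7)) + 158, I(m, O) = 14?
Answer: 2626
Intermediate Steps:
Y = -948 (Y = (-1120 + 14) + 158 = -1106 + 158 = -948)
-((-1626 + k(5, -52)) + Y) = -((-1626 - 52) - 948) = -(-1678 - 948) = -1*(-2626) = 2626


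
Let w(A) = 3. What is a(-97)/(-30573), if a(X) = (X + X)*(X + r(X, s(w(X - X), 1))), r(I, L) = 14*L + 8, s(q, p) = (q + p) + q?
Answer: 194/3397 ≈ 0.057109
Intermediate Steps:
s(q, p) = p + 2*q (s(q, p) = (p + q) + q = p + 2*q)
r(I, L) = 8 + 14*L
a(X) = 2*X*(106 + X) (a(X) = (X + X)*(X + (8 + 14*(1 + 2*3))) = (2*X)*(X + (8 + 14*(1 + 6))) = (2*X)*(X + (8 + 14*7)) = (2*X)*(X + (8 + 98)) = (2*X)*(X + 106) = (2*X)*(106 + X) = 2*X*(106 + X))
a(-97)/(-30573) = (2*(-97)*(106 - 97))/(-30573) = (2*(-97)*9)*(-1/30573) = -1746*(-1/30573) = 194/3397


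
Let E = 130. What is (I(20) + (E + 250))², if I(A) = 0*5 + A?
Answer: 160000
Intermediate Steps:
I(A) = A (I(A) = 0 + A = A)
(I(20) + (E + 250))² = (20 + (130 + 250))² = (20 + 380)² = 400² = 160000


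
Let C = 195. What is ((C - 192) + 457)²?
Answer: 211600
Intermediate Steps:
((C - 192) + 457)² = ((195 - 192) + 457)² = (3 + 457)² = 460² = 211600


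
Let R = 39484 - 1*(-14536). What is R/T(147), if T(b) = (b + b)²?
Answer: 13505/21609 ≈ 0.62497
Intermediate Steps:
T(b) = 4*b² (T(b) = (2*b)² = 4*b²)
R = 54020 (R = 39484 + 14536 = 54020)
R/T(147) = 54020/((4*147²)) = 54020/((4*21609)) = 54020/86436 = 54020*(1/86436) = 13505/21609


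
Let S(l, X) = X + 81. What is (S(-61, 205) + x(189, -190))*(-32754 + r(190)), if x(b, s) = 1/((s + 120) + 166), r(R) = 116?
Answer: -448070783/48 ≈ -9.3348e+6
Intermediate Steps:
x(b, s) = 1/(286 + s) (x(b, s) = 1/((120 + s) + 166) = 1/(286 + s))
S(l, X) = 81 + X
(S(-61, 205) + x(189, -190))*(-32754 + r(190)) = ((81 + 205) + 1/(286 - 190))*(-32754 + 116) = (286 + 1/96)*(-32638) = (27457/96)*(-32638) = -448070783/48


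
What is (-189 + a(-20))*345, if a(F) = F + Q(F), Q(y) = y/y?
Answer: -71760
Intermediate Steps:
Q(y) = 1
a(F) = 1 + F (a(F) = F + 1 = 1 + F)
(-189 + a(-20))*345 = (-189 + (1 - 20))*345 = (-189 - 19)*345 = -208*345 = -71760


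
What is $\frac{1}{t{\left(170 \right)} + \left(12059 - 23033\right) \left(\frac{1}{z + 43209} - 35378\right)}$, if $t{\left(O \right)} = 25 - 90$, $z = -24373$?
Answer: $\frac{9418}{3656426486239} \approx 2.5757 \cdot 10^{-9}$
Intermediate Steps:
$t{\left(O \right)} = -65$ ($t{\left(O \right)} = 25 - 90 = -65$)
$\frac{1}{t{\left(170 \right)} + \left(12059 - 23033\right) \left(\frac{1}{z + 43209} - 35378\right)} = \frac{1}{-65 + \left(12059 - 23033\right) \left(\frac{1}{-24373 + 43209} - 35378\right)} = \frac{1}{-65 - 10974 \left(\frac{1}{18836} - 35378\right)} = \frac{1}{-65 - - \frac{3656427098409}{9418}} = \frac{1}{-65 + \frac{3656427098409}{9418}} = \frac{1}{\frac{3656426486239}{9418}} = \frac{9418}{3656426486239}$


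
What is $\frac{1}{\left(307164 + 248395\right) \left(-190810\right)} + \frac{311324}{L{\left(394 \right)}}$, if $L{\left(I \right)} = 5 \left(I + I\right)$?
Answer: $\frac{1650113909531501}{20883223919630} \approx 79.016$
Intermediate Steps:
$L{\left(I \right)} = 10 I$ ($L{\left(I \right)} = 5 \cdot 2 I = 10 I$)
$\frac{1}{\left(307164 + 248395\right) \left(-190810\right)} + \frac{311324}{L{\left(394 \right)}} = \frac{1}{\left(307164 + 248395\right) \left(-190810\right)} + \frac{311324}{10 \cdot 394} = \frac{1}{555559} \left(- \frac{1}{190810}\right) + \frac{311324}{3940} = \frac{1}{555559} \left(- \frac{1}{190810}\right) + 311324 \cdot \frac{1}{3940} = - \frac{1}{106006212790} + \frac{77831}{985} = \frac{1650113909531501}{20883223919630}$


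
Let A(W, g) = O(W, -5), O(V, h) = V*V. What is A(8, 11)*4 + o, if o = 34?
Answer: 290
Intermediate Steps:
O(V, h) = V**2
A(W, g) = W**2
A(8, 11)*4 + o = 8**2*4 + 34 = 64*4 + 34 = 256 + 34 = 290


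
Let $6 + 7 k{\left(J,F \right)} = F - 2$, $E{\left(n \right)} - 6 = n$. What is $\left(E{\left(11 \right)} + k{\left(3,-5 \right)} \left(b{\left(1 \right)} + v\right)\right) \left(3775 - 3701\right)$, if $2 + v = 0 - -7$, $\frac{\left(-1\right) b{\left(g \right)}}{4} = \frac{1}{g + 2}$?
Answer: $\frac{15836}{21} \approx 754.1$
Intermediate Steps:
$E{\left(n \right)} = 6 + n$
$b{\left(g \right)} = - \frac{4}{2 + g}$ ($b{\left(g \right)} = - \frac{4}{g + 2} = - \frac{4}{2 + g}$)
$k{\left(J,F \right)} = - \frac{8}{7} + \frac{F}{7}$ ($k{\left(J,F \right)} = - \frac{6}{7} + \frac{F - 2}{7} = - \frac{6}{7} + \frac{-2 + F}{7} = - \frac{6}{7} + \left(- \frac{2}{7} + \frac{F}{7}\right) = - \frac{8}{7} + \frac{F}{7}$)
$v = 5$ ($v = -2 + \left(0 - -7\right) = -2 + \left(0 + 7\right) = -2 + 7 = 5$)
$\left(E{\left(11 \right)} + k{\left(3,-5 \right)} \left(b{\left(1 \right)} + v\right)\right) \left(3775 - 3701\right) = \left(\left(6 + 11\right) + \left(- \frac{8}{7} + \frac{1}{7} \left(-5\right)\right) \left(- \frac{4}{2 + 1} + 5\right)\right) \left(3775 - 3701\right) = \left(17 + \left(- \frac{8}{7} - \frac{5}{7}\right) \left(- \frac{4}{3} + 5\right)\right) 74 = \left(17 - \frac{13 \left(\left(-4\right) \frac{1}{3} + 5\right)}{7}\right) 74 = \left(17 - \frac{13 \left(- \frac{4}{3} + 5\right)}{7}\right) 74 = \left(17 - \frac{143}{21}\right) 74 = \frac{214}{21} \cdot 74 = \frac{15836}{21}$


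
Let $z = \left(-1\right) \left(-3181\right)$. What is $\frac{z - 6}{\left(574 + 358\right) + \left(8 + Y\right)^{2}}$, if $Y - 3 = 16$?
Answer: $\frac{3175}{1661} \approx 1.9115$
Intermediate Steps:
$Y = 19$ ($Y = 3 + 16 = 19$)
$z = 3181$
$\frac{z - 6}{\left(574 + 358\right) + \left(8 + Y\right)^{2}} = \frac{3181 - 6}{\left(574 + 358\right) + \left(8 + 19\right)^{2}} = \frac{3175}{932 + 27^{2}} = \frac{3175}{932 + 729} = \frac{3175}{1661}$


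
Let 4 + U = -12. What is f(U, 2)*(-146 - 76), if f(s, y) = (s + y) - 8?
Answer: 4884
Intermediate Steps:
U = -16 (U = -4 - 12 = -16)
f(s, y) = -8 + s + y
f(U, 2)*(-146 - 76) = (-8 - 16 + 2)*(-146 - 76) = -22*(-222) = 4884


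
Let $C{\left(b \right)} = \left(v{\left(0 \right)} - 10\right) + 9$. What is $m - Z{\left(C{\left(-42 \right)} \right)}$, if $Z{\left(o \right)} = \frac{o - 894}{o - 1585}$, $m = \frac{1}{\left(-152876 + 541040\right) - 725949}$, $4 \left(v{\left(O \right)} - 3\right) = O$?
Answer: $- \frac{301305803}{534713655} \approx -0.56349$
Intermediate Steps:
$v{\left(O \right)} = 3 + \frac{O}{4}$
$m = - \frac{1}{337785}$ ($m = \frac{1}{388164 - 725949} = \frac{1}{-337785} = - \frac{1}{337785} \approx -2.9605 \cdot 10^{-6}$)
$C{\left(b \right)} = 2$ ($C{\left(b \right)} = \left(\left(3 + \frac{1}{4} \cdot 0\right) - 10\right) + 9 = \left(\left(3 + 0\right) - 10\right) + 9 = \left(3 - 10\right) + 9 = -7 + 9 = 2$)
$Z{\left(o \right)} = \frac{-894 + o}{-1585 + o}$
$m - Z{\left(C{\left(-42 \right)} \right)} = - \frac{1}{337785} - \frac{-894 + 2}{-1585 + 2} = - \frac{1}{337785} - \frac{1}{-1583} \left(-892\right) = - \frac{1}{337785} - \left(- \frac{1}{1583}\right) \left(-892\right) = - \frac{1}{337785} - \frac{892}{1583} = - \frac{301305803}{534713655}$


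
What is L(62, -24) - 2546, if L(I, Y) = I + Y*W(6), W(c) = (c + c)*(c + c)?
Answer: -5940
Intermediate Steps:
W(c) = 4*c**2 (W(c) = (2*c)*(2*c) = 4*c**2)
L(I, Y) = I + 144*Y (L(I, Y) = I + Y*(4*6**2) = I + Y*(4*36) = I + Y*144 = I + 144*Y)
L(62, -24) - 2546 = (62 + 144*(-24)) - 2546 = (62 - 3456) - 2546 = -3394 - 2546 = -5940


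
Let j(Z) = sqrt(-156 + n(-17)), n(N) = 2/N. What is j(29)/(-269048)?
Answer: -I*sqrt(45118)/4573816 ≈ -4.644e-5*I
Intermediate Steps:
j(Z) = I*sqrt(45118)/17 (j(Z) = sqrt(-156 + 2/(-17)) = sqrt(-156 + 2*(-1/17)) = sqrt(-156 - 2/17) = sqrt(-2654/17) = I*sqrt(45118)/17)
j(29)/(-269048) = (I*sqrt(45118)/17)/(-269048) = (I*sqrt(45118)/17)*(-1/269048) = -I*sqrt(45118)/4573816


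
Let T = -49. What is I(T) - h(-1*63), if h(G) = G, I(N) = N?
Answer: 14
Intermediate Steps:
I(T) - h(-1*63) = -49 - (-1)*63 = -49 - 1*(-63) = -49 + 63 = 14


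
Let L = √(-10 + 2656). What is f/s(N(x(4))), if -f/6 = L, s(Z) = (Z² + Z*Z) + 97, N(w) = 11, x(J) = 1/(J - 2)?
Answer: -42*√6/113 ≈ -0.91043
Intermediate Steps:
x(J) = 1/(-2 + J)
s(Z) = 97 + 2*Z² (s(Z) = (Z² + Z²) + 97 = 2*Z² + 97 = 97 + 2*Z²)
L = 21*√6 (L = √2646 = 21*√6 ≈ 51.439)
f = -126*√6 ≈ -308.64
f/s(N(x(4))) = (-126*√6)/(97 + 2*11²) = (-126*√6)/(97 + 2*121) = (-126*√6)/(97 + 242) = -126*√6/339 = -126*√6*(1/339) = -42*√6/113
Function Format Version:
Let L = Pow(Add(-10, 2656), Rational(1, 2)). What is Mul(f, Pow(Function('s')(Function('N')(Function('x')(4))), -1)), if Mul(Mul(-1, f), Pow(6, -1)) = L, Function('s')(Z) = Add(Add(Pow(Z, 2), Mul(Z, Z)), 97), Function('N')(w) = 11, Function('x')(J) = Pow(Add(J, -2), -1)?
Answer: Mul(Rational(-42, 113), Pow(6, Rational(1, 2))) ≈ -0.91043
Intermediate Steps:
Function('x')(J) = Pow(Add(-2, J), -1)
Function('s')(Z) = Add(97, Mul(2, Pow(Z, 2))) (Function('s')(Z) = Add(Add(Pow(Z, 2), Pow(Z, 2)), 97) = Add(Mul(2, Pow(Z, 2)), 97) = Add(97, Mul(2, Pow(Z, 2))))
L = Mul(21, Pow(6, Rational(1, 2))) (L = Pow(2646, Rational(1, 2)) = Mul(21, Pow(6, Rational(1, 2))) ≈ 51.439)
f = Mul(-126, Pow(6, Rational(1, 2))) (f = Mul(-6, Mul(21, Pow(6, Rational(1, 2)))) = Mul(-126, Pow(6, Rational(1, 2))) ≈ -308.64)
Mul(f, Pow(Function('s')(Function('N')(Function('x')(4))), -1)) = Mul(Mul(-126, Pow(6, Rational(1, 2))), Pow(Add(97, Mul(2, Pow(11, 2))), -1)) = Mul(Mul(-126, Pow(6, Rational(1, 2))), Pow(Add(97, Mul(2, 121)), -1)) = Mul(Mul(-126, Pow(6, Rational(1, 2))), Pow(Add(97, 242), -1)) = Mul(Mul(-126, Pow(6, Rational(1, 2))), Pow(339, -1)) = Mul(Mul(-126, Pow(6, Rational(1, 2))), Rational(1, 339)) = Mul(Rational(-42, 113), Pow(6, Rational(1, 2)))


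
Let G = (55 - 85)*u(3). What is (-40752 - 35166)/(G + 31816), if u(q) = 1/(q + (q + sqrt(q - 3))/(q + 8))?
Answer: -455508/190841 ≈ -2.3868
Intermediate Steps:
u(q) = 1/(q + (q + sqrt(-3 + q))/(8 + q))
G = -55/6 (G = (55 - 85)*((8 + 3)/(3**2 + sqrt(-3 + 3) + 9*3)) = -30*11/(9 + sqrt(0) + 27) = -30*11/(9 + 0 + 27) = -30*11/36 = -55/6 ≈ -9.1667)
(-40752 - 35166)/(G + 31816) = (-40752 - 35166)/(-55/6 + 31816) = -75918/190841/6 = -75918*6/190841 = -455508/190841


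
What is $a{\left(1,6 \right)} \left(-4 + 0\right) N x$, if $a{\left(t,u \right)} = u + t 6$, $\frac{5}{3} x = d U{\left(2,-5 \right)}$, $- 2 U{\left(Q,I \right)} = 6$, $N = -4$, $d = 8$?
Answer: $- \frac{13824}{5} \approx -2764.8$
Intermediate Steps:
$U{\left(Q,I \right)} = -3$ ($U{\left(Q,I \right)} = \left(- \frac{1}{2}\right) 6 = -3$)
$x = - \frac{72}{5}$ ($x = \frac{3 \cdot 8 \left(-3\right)}{5} = \frac{3}{5} \left(-24\right) = - \frac{72}{5} \approx -14.4$)
$a{\left(t,u \right)} = u + 6 t$
$a{\left(1,6 \right)} \left(-4 + 0\right) N x = \left(6 + 6 \cdot 1\right) \left(-4 + 0\right) \left(-4\right) \left(- \frac{72}{5}\right) = \left(6 + 6\right) \left(\left(-4\right) \left(-4\right)\right) \left(- \frac{72}{5}\right) = 12 \cdot 16 \left(- \frac{72}{5}\right) = 192 \left(- \frac{72}{5}\right) = - \frac{13824}{5}$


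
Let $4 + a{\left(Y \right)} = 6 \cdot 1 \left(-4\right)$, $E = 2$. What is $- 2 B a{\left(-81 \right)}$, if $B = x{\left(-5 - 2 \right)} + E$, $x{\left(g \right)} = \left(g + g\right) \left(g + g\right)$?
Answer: $11088$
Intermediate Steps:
$x{\left(g \right)} = 4 g^{2}$ ($x{\left(g \right)} = 2 g 2 g = 4 g^{2}$)
$a{\left(Y \right)} = -28$ ($a{\left(Y \right)} = -4 + 6 \cdot 1 \left(-4\right) = -4 + 6 \left(-4\right) = -4 - 24 = -28$)
$B = 198$ ($B = 4 \left(-5 - 2\right)^{2} + 2 = 4 \left(-7\right)^{2} + 2 = 4 \cdot 49 + 2 = 196 + 2 = 198$)
$- 2 B a{\left(-81 \right)} = \left(-2\right) 198 \left(-28\right) = \left(-396\right) \left(-28\right) = 11088$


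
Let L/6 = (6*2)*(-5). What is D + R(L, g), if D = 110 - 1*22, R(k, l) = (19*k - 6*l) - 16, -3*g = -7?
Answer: -6782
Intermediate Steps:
g = 7/3 (g = -⅓*(-7) = 7/3 ≈ 2.3333)
L = -360 (L = 6*((6*2)*(-5)) = 6*(12*(-5)) = 6*(-60) = -360)
R(k, l) = -16 - 6*l + 19*k (R(k, l) = (-6*l + 19*k) - 16 = -16 - 6*l + 19*k)
D = 88 (D = 110 - 22 = 88)
D + R(L, g) = 88 + (-16 - 6*7/3 + 19*(-360)) = 88 + (-16 - 14 - 6840) = 88 - 6870 = -6782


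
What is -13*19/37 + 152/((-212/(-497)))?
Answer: 685691/1961 ≈ 349.66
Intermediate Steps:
-13*19/37 + 152/((-212/(-497))) = -247*1/37 + 152/((-212*(-1/497))) = -247/37 + 152/(212/497) = -247/37 + 152*(497/212) = -247/37 + 18886/53 = 685691/1961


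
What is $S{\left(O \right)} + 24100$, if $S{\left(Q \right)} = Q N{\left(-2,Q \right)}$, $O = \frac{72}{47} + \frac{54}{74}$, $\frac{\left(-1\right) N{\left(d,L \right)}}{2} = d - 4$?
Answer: $\frac{41957096}{1739} \approx 24127.0$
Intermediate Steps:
$N{\left(d,L \right)} = 8 - 2 d$ ($N{\left(d,L \right)} = - 2 \left(d - 4\right) = - 2 \left(-4 + d\right) = 8 - 2 d$)
$O = \frac{3933}{1739}$ ($O = 72 \cdot \frac{1}{47} + 54 \cdot \frac{1}{74} = \frac{72}{47} + \frac{27}{37} = \frac{3933}{1739} \approx 2.2616$)
$S{\left(Q \right)} = 12 Q$ ($S{\left(Q \right)} = Q \left(8 - -4\right) = Q \left(8 + 4\right) = Q 12 = 12 Q$)
$S{\left(O \right)} + 24100 = 12 \cdot \frac{3933}{1739} + 24100 = \frac{47196}{1739} + 24100 = \frac{41957096}{1739}$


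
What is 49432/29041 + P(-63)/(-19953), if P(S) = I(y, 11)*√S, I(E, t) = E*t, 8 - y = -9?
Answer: 49432/29041 - 187*I*√7/6651 ≈ 1.7021 - 0.074388*I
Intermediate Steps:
y = 17 (y = 8 - 1*(-9) = 8 + 9 = 17)
P(S) = 187*√S (P(S) = (17*11)*√S = 187*√S)
49432/29041 + P(-63)/(-19953) = 49432/29041 + (187*√(-63))/(-19953) = 49432*(1/29041) + (187*(3*I*√7))*(-1/19953) = 49432/29041 + (561*I*√7)*(-1/19953) = 49432/29041 - 187*I*√7/6651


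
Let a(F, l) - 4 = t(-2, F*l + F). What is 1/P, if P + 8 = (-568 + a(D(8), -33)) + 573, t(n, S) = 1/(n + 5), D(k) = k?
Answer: ¾ ≈ 0.75000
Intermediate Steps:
t(n, S) = 1/(5 + n)
a(F, l) = 13/3 (a(F, l) = 4 + 1/(5 - 2) = 4 + 1/3 = 4 + ⅓ = 13/3)
P = 4/3 (P = -8 + ((-568 + 13/3) + 573) = -8 + (-1691/3 + 573) = -8 + 28/3 = 4/3 ≈ 1.3333)
1/P = 1/(4/3) = ¾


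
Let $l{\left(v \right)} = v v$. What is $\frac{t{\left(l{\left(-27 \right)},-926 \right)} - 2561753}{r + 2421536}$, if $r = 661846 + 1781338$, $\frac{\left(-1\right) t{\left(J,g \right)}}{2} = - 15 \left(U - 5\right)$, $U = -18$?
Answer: $- \frac{2562443}{4864720} \approx -0.52674$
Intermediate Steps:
$l{\left(v \right)} = v^{2}$
$t{\left(J,g \right)} = -690$ ($t{\left(J,g \right)} = - 2 \left(- 15 \left(-18 - 5\right)\right) = - 2 \left(\left(-15\right) \left(-23\right)\right) = \left(-2\right) 345 = -690$)
$r = 2443184$
$\frac{t{\left(l{\left(-27 \right)},-926 \right)} - 2561753}{r + 2421536} = \frac{-690 - 2561753}{2443184 + 2421536} = - \frac{2562443}{4864720}$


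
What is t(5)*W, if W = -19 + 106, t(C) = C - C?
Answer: 0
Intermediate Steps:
t(C) = 0
W = 87
t(5)*W = 0*87 = 0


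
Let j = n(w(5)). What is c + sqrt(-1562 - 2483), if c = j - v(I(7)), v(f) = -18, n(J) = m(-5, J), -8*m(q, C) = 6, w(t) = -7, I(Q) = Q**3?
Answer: 69/4 + I*sqrt(4045) ≈ 17.25 + 63.6*I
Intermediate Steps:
m(q, C) = -3/4 (m(q, C) = -1/8*6 = -3/4)
n(J) = -3/4
j = -3/4 ≈ -0.75000
c = 69/4 (c = -3/4 - 1*(-18) = -3/4 + 18 = 69/4 ≈ 17.250)
c + sqrt(-1562 - 2483) = 69/4 + sqrt(-1562 - 2483) = 69/4 + sqrt(-4045) = 69/4 + I*sqrt(4045)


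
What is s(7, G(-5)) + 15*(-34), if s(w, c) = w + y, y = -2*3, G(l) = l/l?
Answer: -509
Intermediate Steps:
G(l) = 1
y = -6
s(w, c) = -6 + w (s(w, c) = w - 6 = -6 + w)
s(7, G(-5)) + 15*(-34) = (-6 + 7) + 15*(-34) = 1 - 510 = -509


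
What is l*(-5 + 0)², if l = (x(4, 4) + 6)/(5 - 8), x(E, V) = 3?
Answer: -75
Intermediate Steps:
l = -3 (l = (3 + 6)/(5 - 8) = 9/(-3) = 9*(-⅓) = -3)
l*(-5 + 0)² = -3*(-5 + 0)² = -3*(-5)² = -3*25 = -75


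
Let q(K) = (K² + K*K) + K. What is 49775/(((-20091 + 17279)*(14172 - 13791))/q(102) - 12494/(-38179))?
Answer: -6622753641625/6773777008 ≈ -977.71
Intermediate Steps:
q(K) = K + 2*K² (q(K) = (K² + K²) + K = 2*K² + K = K + 2*K²)
49775/(((-20091 + 17279)*(14172 - 13791))/q(102) - 12494/(-38179)) = 49775/(((-20091 + 17279)*(14172 - 13791))/((102*(1 + 2*102))) - 12494/(-38179)) = 49775/((-2812*381)/((102*(1 + 204))) - 12494*(-1/38179)) = 49775/(-1071372/(102*205) + 12494/38179) = 49775/(-1071372/20910 + 12494/38179) = 49775/(-1071372*1/20910 + 12494/38179) = 49775/(-178562/3485 + 12494/38179) = 49775/(-6773777008/133053815) = 49775*(-133053815/6773777008) = -6622753641625/6773777008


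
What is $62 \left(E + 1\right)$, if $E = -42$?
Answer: $-2542$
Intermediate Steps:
$62 \left(E + 1\right) = 62 \left(-42 + 1\right) = 62 \left(-41\right) = -2542$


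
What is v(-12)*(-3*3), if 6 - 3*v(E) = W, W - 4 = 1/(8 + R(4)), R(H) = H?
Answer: -23/4 ≈ -5.7500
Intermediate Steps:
W = 49/12 (W = 4 + 1/(8 + 4) = 4 + 1/12 = 49/12 ≈ 4.0833)
v(E) = 23/36 (v(E) = 2 - ⅓*49/12 = 2 - 49/36 = 23/36)
v(-12)*(-3*3) = 23*(-3*3)/36 = (23/36)*(-9) = -23/4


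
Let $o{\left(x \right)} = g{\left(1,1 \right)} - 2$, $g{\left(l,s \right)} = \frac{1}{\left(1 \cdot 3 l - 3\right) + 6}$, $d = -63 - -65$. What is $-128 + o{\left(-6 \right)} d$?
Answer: $- \frac{395}{3} \approx -131.67$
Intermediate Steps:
$d = 2$ ($d = -63 + 65 = 2$)
$g{\left(l,s \right)} = \frac{1}{3 + 3 l}$ ($g{\left(l,s \right)} = \frac{1}{\left(3 l - 3\right) + 6} = \frac{1}{\left(-3 + 3 l\right) + 6} = \frac{1}{3 + 3 l}$)
$o{\left(x \right)} = - \frac{11}{6}$ ($o{\left(x \right)} = \frac{1}{3 \left(1 + 1\right)} - 2 = \frac{1}{3 \cdot 2} - 2 = \frac{1}{3} \cdot \frac{1}{2} - 2 = \frac{1}{6} - 2 = - \frac{11}{6}$)
$-128 + o{\left(-6 \right)} d = -128 - \frac{11}{3} = - \frac{395}{3}$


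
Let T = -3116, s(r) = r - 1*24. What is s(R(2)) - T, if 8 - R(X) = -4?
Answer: 3104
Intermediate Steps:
R(X) = 12 (R(X) = 8 - 1*(-4) = 8 + 4 = 12)
s(r) = -24 + r (s(r) = r - 24 = -24 + r)
s(R(2)) - T = (-24 + 12) - 1*(-3116) = -12 + 3116 = 3104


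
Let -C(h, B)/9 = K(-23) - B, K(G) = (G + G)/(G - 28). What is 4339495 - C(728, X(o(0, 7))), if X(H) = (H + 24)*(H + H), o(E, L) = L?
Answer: 73705151/17 ≈ 4.3356e+6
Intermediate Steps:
K(G) = 2*G/(-28 + G) (K(G) = (2*G)/(-28 + G) = 2*G/(-28 + G))
X(H) = 2*H*(24 + H) (X(H) = (24 + H)*(2*H) = 2*H*(24 + H))
C(h, B) = -138/17 + 9*B (C(h, B) = -9*(2*(-23)/(-28 - 23) - B) = -9*(2*(-23)/(-51) - B) = -9*(2*(-23)*(-1/51) - B) = -9*(46/51 - B) = -138/17 + 9*B)
4339495 - C(728, X(o(0, 7))) = 4339495 - (-138/17 + 9*(2*7*(24 + 7))) = 4339495 - (-138/17 + 9*(2*7*31)) = 4339495 - (-138/17 + 9*434) = 4339495 - (-138/17 + 3906) = 4339495 - 1*66264/17 = 4339495 - 66264/17 = 73705151/17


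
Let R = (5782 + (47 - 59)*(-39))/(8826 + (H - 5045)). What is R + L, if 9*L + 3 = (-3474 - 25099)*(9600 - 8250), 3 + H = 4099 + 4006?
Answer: -16976647187/3961 ≈ -4.2860e+6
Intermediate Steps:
H = 8102 (H = -3 + (4099 + 4006) = -3 + 8105 = 8102)
L = -12857851/3 (L = -1/3 + ((-3474 - 25099)*(9600 - 8250))/9 = -1/3 + (-28573*1350)/9 = -1/3 + (1/9)*(-38573550) = -1/3 - 4285950 = -12857851/3 ≈ -4.2860e+6)
R = 6250/11883 (R = (5782 + (47 - 59)*(-39))/(8826 + (8102 - 5045)) = (5782 - 12*(-39))/(8826 + 3057) = (5782 + 468)/11883 = 6250*(1/11883) = 6250/11883 ≈ 0.52596)
R + L = 6250/11883 - 12857851/3 = -16976647187/3961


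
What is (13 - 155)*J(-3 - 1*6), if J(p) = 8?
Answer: -1136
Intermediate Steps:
(13 - 155)*J(-3 - 1*6) = (13 - 155)*8 = -142*8 = -1136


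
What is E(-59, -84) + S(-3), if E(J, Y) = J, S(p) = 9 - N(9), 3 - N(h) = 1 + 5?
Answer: -47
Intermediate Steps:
N(h) = -3 (N(h) = 3 - (1 + 5) = 3 - 1*6 = 3 - 6 = -3)
S(p) = 12 (S(p) = 9 - 1*(-3) = 9 + 3 = 12)
E(-59, -84) + S(-3) = -59 + 12 = -47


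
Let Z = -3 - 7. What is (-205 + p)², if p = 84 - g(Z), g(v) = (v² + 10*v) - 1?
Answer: 14400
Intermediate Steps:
Z = -10
g(v) = -1 + v² + 10*v
p = 85 (p = 84 - (-1 + (-10)² + 10*(-10)) = 84 - (-1 + 100 - 100) = 84 - 1*(-1) = 84 + 1 = 85)
(-205 + p)² = (-205 + 85)² = (-120)² = 14400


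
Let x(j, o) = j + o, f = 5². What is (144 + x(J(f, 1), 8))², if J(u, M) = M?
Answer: 23409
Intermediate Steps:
f = 25
(144 + x(J(f, 1), 8))² = (144 + (1 + 8))² = (144 + 9)² = 153² = 23409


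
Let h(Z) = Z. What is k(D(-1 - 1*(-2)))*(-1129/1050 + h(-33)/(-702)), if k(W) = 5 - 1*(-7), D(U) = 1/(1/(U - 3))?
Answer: -84212/6825 ≈ -12.339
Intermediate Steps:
D(U) = -3 + U (D(U) = 1/(1/(-3 + U)) = -3 + U)
k(W) = 12 (k(W) = 5 + 7 = 12)
k(D(-1 - 1*(-2)))*(-1129/1050 + h(-33)/(-702)) = 12*(-1129/1050 - 33/(-702)) = 12*(-1129*1/1050 - 33*(-1/702)) = 12*(-1129/1050 + 11/234) = 12*(-21053/20475) = -84212/6825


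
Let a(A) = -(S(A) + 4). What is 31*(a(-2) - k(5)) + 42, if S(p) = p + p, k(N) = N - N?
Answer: 42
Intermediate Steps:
k(N) = 0
S(p) = 2*p
a(A) = -4 - 2*A (a(A) = -(2*A + 4) = -(4 + 2*A) = -4 - 2*A)
31*(a(-2) - k(5)) + 42 = 31*((-4 - 2*(-2)) - 1*0) + 42 = 31*((-4 + 4) + 0) + 42 = 31*(0 + 0) + 42 = 31*0 + 42 = 0 + 42 = 42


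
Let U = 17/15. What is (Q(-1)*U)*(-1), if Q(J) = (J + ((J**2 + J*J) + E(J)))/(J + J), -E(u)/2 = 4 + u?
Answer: -17/6 ≈ -2.8333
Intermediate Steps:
E(u) = -8 - 2*u (E(u) = -2*(4 + u) = -8 - 2*u)
U = 17/15 (U = 17*(1/15) = 17/15 ≈ 1.1333)
Q(J) = (-8 - J + 2*J**2)/(2*J) (Q(J) = (J + ((J**2 + J*J) + (-8 - 2*J)))/(J + J) = (J + ((J**2 + J**2) + (-8 - 2*J)))/((2*J)) = (J + (2*J**2 + (-8 - 2*J)))*(1/(2*J)) = (J + (-8 - 2*J + 2*J**2))*(1/(2*J)) = (-8 - J + 2*J**2)*(1/(2*J)) = (-8 - J + 2*J**2)/(2*J))
(Q(-1)*U)*(-1) = ((-1/2 - 1 - 4/(-1))*(17/15))*(-1) = ((-1/2 - 1 - 4*(-1))*(17/15))*(-1) = ((-1/2 - 1 + 4)*(17/15))*(-1) = ((5/2)*(17/15))*(-1) = (17/6)*(-1) = -17/6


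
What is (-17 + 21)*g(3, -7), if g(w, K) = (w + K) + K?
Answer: -44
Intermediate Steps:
g(w, K) = w + 2*K (g(w, K) = (K + w) + K = w + 2*K)
(-17 + 21)*g(3, -7) = (-17 + 21)*(3 + 2*(-7)) = 4*(3 - 14) = 4*(-11) = -44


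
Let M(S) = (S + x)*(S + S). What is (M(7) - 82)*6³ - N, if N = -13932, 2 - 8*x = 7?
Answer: 15498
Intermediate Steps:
x = -5/8 (x = ¼ - ⅛*7 = ¼ - 7/8 = -5/8 ≈ -0.62500)
M(S) = 2*S*(-5/8 + S) (M(S) = (S - 5/8)*(S + S) = (-5/8 + S)*(2*S) = 2*S*(-5/8 + S))
(M(7) - 82)*6³ - N = ((¼)*7*(-5 + 8*7) - 82)*6³ - 1*(-13932) = ((¼)*7*(-5 + 56) - 82)*216 + 13932 = ((¼)*7*51 - 82)*216 + 13932 = (357/4 - 82)*216 + 13932 = (29/4)*216 + 13932 = 1566 + 13932 = 15498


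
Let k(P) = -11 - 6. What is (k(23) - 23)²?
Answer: 1600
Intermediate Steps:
k(P) = -17
(k(23) - 23)² = (-17 - 23)² = (-40)² = 1600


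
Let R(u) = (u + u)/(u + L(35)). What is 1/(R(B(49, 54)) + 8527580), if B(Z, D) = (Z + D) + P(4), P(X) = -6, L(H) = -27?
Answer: 35/298465397 ≈ 1.1727e-7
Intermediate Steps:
B(Z, D) = -6 + D + Z (B(Z, D) = (Z + D) - 6 = (D + Z) - 6 = -6 + D + Z)
R(u) = 2*u/(-27 + u) (R(u) = (u + u)/(u - 27) = (2*u)/(-27 + u) = 2*u/(-27 + u))
1/(R(B(49, 54)) + 8527580) = 1/(2*(-6 + 54 + 49)/(-27 + (-6 + 54 + 49)) + 8527580) = 1/(2*97/(-27 + 97) + 8527580) = 1/(2*97/70 + 8527580) = 1/(2*97*(1/70) + 8527580) = 1/(97/35 + 8527580) = 1/(298465397/35) = 35/298465397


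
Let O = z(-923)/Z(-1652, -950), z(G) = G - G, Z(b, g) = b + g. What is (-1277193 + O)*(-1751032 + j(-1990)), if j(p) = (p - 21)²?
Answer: -2928717219177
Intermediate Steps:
z(G) = 0
j(p) = (-21 + p)²
O = 0 (O = 0/(-1652 - 950) = 0/(-2602) = 0*(-1/2602) = 0)
(-1277193 + O)*(-1751032 + j(-1990)) = (-1277193 + 0)*(-1751032 + (-21 - 1990)²) = -1277193*(-1751032 + (-2011)²) = -1277193*(-1751032 + 4044121) = -1277193*2293089 = -2928717219177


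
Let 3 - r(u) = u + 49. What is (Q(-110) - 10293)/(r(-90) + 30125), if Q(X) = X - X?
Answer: -10293/30169 ≈ -0.34118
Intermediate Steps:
r(u) = -46 - u (r(u) = 3 - (u + 49) = 3 - (49 + u) = 3 + (-49 - u) = -46 - u)
Q(X) = 0
(Q(-110) - 10293)/(r(-90) + 30125) = (0 - 10293)/((-46 - 1*(-90)) + 30125) = -10293/((-46 + 90) + 30125) = -10293/(44 + 30125) = -10293/30169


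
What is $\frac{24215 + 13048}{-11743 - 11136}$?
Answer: $- \frac{37263}{22879} \approx -1.6287$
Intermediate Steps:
$\frac{24215 + 13048}{-11743 - 11136} = \frac{37263}{-22879} = 37263 \left(- \frac{1}{22879}\right) = - \frac{37263}{22879}$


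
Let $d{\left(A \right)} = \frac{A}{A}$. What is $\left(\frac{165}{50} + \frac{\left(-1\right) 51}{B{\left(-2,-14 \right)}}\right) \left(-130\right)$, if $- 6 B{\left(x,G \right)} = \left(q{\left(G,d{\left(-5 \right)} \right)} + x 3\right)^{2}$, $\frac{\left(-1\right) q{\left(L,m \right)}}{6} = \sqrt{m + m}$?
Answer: $-3744 + 2210 \sqrt{2} \approx -618.59$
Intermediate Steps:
$d{\left(A \right)} = 1$
$q{\left(L,m \right)} = - 6 \sqrt{2} \sqrt{m}$ ($q{\left(L,m \right)} = - 6 \sqrt{m + m} = - 6 \sqrt{2 m} = - 6 \sqrt{2} \sqrt{m}$)
$B{\left(x,G \right)} = - \frac{\left(- 6 \sqrt{2} + 3 x\right)^{2}}{6}$ ($B{\left(x,G \right)} = - \frac{\left(- 6 \sqrt{2} \sqrt{1} + x 3\right)^{2}}{6} = - \frac{\left(\left(-6\right) \sqrt{2} \cdot 1 + 3 x\right)^{2}}{6} = - \frac{\left(- 6 \sqrt{2} + 3 x\right)^{2}}{6}$)
$\left(\frac{165}{50} + \frac{\left(-1\right) 51}{B{\left(-2,-14 \right)}}\right) \left(-130\right) = \left(\frac{165}{50} + \frac{\left(-1\right) 51}{\left(- \frac{3}{2}\right) \left(-2 - 2 \sqrt{2}\right)^{2}}\right) \left(-130\right) = \left(165 \cdot \frac{1}{50} - 51 \left(- \frac{2}{3 \left(-2 - 2 \sqrt{2}\right)^{2}}\right)\right) \left(-130\right) = \left(\frac{33}{10} + \frac{34}{\left(-2 - 2 \sqrt{2}\right)^{2}}\right) \left(-130\right) = -429 - \frac{4420}{\left(-2 - 2 \sqrt{2}\right)^{2}}$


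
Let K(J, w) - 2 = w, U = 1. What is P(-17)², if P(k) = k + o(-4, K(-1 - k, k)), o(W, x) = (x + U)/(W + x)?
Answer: 95481/361 ≈ 264.49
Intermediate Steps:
K(J, w) = 2 + w
o(W, x) = (1 + x)/(W + x) (o(W, x) = (x + 1)/(W + x) = (1 + x)/(W + x))
P(k) = k + (3 + k)/(-2 + k) (P(k) = k + (1 + (2 + k))/(-4 + (2 + k)) = k + (3 + k)/(-2 + k))
P(-17)² = ((3 + (-17)² - 1*(-17))/(-2 - 17))² = ((3 + 289 + 17)/(-19))² = (-1/19*309)² = (-309/19)² = 95481/361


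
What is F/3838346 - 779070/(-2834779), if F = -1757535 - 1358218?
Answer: -5842130955367/10880862635534 ≈ -0.53692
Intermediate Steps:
F = -3115753
F/3838346 - 779070/(-2834779) = -3115753/3838346 - 779070/(-2834779) = -3115753*1/3838346 - 779070*(-1/2834779) = -3115753/3838346 + 779070/2834779 = -5842130955367/10880862635534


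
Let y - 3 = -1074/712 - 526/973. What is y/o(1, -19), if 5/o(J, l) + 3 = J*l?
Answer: -3623477/865970 ≈ -4.1843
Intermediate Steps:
o(J, l) = 5/(-3 + J*l)
y = 329407/346388 (y = 3 + (-1074/712 - 526/973) = 3 + (-1074*1/712 - 526*1/973) = 3 + (-537/356 - 526/973) = 3 - 709757/346388 = 329407/346388 ≈ 0.95098)
y/o(1, -19) = 329407/(346388*((5/(-3 + 1*(-19))))) = 329407/(346388*((5/(-3 - 19)))) = 329407/(346388*((5/(-22)))) = 329407/(346388*((5*(-1/22)))) = 329407/(346388*(-5/22)) = (329407/346388)*(-22/5) = -3623477/865970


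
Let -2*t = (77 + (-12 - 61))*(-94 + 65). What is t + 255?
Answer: 313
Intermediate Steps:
t = 58 (t = -(77 + (-12 - 61))*(-94 + 65)/2 = -(77 - 73)*(-29)/2 = -2*(-29) = -½*(-116) = 58)
t + 255 = 58 + 255 = 313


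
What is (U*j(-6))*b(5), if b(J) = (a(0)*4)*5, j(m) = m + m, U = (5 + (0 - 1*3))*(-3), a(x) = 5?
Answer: 7200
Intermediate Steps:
U = -6 (U = (5 + (0 - 3))*(-3) = (5 - 3)*(-3) = 2*(-3) = -6)
j(m) = 2*m
b(J) = 100 (b(J) = (5*4)*5 = 20*5 = 100)
(U*j(-6))*b(5) = -12*(-6)*100 = -6*(-12)*100 = 72*100 = 7200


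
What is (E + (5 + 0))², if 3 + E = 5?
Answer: 49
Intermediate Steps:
E = 2 (E = -3 + 5 = 2)
(E + (5 + 0))² = (2 + (5 + 0))² = (2 + 5)² = 7² = 49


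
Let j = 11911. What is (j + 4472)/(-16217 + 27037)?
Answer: 16383/10820 ≈ 1.5141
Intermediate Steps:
(j + 4472)/(-16217 + 27037) = (11911 + 4472)/(-16217 + 27037) = 16383/10820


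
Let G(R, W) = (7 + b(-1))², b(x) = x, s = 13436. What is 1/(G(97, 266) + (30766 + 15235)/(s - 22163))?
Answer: 8727/268171 ≈ 0.032543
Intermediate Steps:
G(R, W) = 36 (G(R, W) = (7 - 1)² = 6² = 36)
1/(G(97, 266) + (30766 + 15235)/(s - 22163)) = 1/(36 + (30766 + 15235)/(13436 - 22163)) = 1/(36 + 46001/(-8727)) = 1/(36 + 46001*(-1/8727)) = 1/(36 - 46001/8727) = 1/(268171/8727) = 8727/268171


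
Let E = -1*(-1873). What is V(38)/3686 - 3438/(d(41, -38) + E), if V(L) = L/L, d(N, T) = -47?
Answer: -6335321/3365318 ≈ -1.8825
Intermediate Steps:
E = 1873
V(L) = 1
V(38)/3686 - 3438/(d(41, -38) + E) = 1/3686 - 3438/(-47 + 1873) = 1*(1/3686) - 3438/1826 = 1/3686 - 3438*1/1826 = 1/3686 - 1719/913 = -6335321/3365318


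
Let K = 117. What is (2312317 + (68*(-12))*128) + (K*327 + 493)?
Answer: 2246621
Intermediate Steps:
(2312317 + (68*(-12))*128) + (K*327 + 493) = (2312317 + (68*(-12))*128) + (117*327 + 493) = (2312317 - 816*128) + (38259 + 493) = (2312317 - 104448) + 38752 = 2207869 + 38752 = 2246621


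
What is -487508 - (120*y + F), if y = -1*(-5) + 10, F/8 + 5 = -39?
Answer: -488956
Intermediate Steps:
F = -352 (F = -40 + 8*(-39) = -40 - 312 = -352)
y = 15 (y = 5 + 10 = 15)
-487508 - (120*y + F) = -487508 - (120*15 - 352) = -487508 - (1800 - 352) = -487508 - 1*1448 = -487508 - 1448 = -488956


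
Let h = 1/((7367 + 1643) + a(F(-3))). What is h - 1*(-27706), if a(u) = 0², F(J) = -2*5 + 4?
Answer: 249631061/9010 ≈ 27706.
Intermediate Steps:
F(J) = -6 (F(J) = -10 + 4 = -6)
a(u) = 0
h = 1/9010 (h = 1/((7367 + 1643) + 0) = 1/(9010 + 0) = 1/9010 ≈ 0.00011099)
h - 1*(-27706) = 1/9010 - 1*(-27706) = 1/9010 + 27706 = 249631061/9010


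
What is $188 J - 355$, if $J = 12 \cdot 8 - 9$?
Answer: $16001$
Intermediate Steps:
$J = 87$ ($J = 96 - 9 = 87$)
$188 J - 355 = 188 \cdot 87 - 355 = 16356 - 355 = 16001$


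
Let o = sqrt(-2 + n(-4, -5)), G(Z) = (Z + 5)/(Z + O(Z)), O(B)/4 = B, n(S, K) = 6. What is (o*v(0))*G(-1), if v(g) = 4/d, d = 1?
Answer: -32/5 ≈ -6.4000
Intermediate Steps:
O(B) = 4*B
v(g) = 4 (v(g) = 4/1 = 4*1 = 4)
G(Z) = (5 + Z)/(5*Z) (G(Z) = (Z + 5)/(Z + 4*Z) = (5 + Z)/((5*Z)) = (5 + Z)*(1/(5*Z)) = (5 + Z)/(5*Z))
o = 2 (o = sqrt(-2 + 6) = sqrt(4) = 2)
(o*v(0))*G(-1) = (2*4)*((1/5)*(5 - 1)/(-1)) = 8*((1/5)*(-1)*4) = 8*(-4/5) = -32/5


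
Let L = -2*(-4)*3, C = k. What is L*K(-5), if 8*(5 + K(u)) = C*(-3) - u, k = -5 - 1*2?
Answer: -42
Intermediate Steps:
k = -7 (k = -5 - 2 = -7)
C = -7
K(u) = -19/8 - u/8 (K(u) = -5 + (-7*(-3) - u)/8 = -5 + (21 - u)/8 = -5 + (21/8 - u/8) = -19/8 - u/8)
L = 24 (L = 8*3 = 24)
L*K(-5) = 24*(-19/8 - ⅛*(-5)) = 24*(-19/8 + 5/8) = 24*(-7/4) = -42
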